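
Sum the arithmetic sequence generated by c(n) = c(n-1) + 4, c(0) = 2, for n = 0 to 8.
Computing the sequence terms: 2, 6, 10, 14, 18, 22, 26, 30, 34
Adding these values together:

162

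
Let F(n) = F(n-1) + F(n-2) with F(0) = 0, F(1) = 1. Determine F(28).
Computing the sequence terms:
0, 1, 1, 2, 3, 5, 8, 13, 21, 34, 55, 89, 144, 233, 377, 610, 987, 1597, 2584, 4181, 6765, 10946, 17711, 28657, 46368, 75025, 121393, 196418, 317811

317811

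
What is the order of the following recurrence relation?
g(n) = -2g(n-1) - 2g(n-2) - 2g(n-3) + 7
The order is the largest lag k for which g(n-k) appears. Here the deepest term is g(n-3) (the 7 term is non-homogeneous and does not affect the order), so the order is 3.

Order 3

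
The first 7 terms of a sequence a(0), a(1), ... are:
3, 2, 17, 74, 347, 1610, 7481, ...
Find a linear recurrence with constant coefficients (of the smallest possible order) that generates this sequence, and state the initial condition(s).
Look for the lowest-order linear relation among consecutive terms.
Observation: a(n) - 4·a(n-1) - (3)·a(n-2) = 0 holds for the shown terms, and no order-1 relation a(n) = α·a(n-1) + β fits.
Check at n=3: 4·17 + (3)·2 = 74. ✓

a(n) = 4a(n-1) + 3a(n-2), a(0) = 3, a(1) = 2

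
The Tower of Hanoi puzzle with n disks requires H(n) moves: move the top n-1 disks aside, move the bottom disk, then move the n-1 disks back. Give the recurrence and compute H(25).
Moving n disks = move the top n-1 disks aside (H(n-1) moves) + move the largest disk (1 move) + move the n-1 disks back on top (H(n-1) moves), so H(n) = 2H(n-1) + 1, with H(1) = 1 (a single disk takes one move).
First terms: 1, 3, 7, 15, 31, 63, … — each is one less than a power of 2. Indeed H(n) + 1 = 2(H(n-1) + 1) with H(1) + 1 = 2, so H(n) + 1 = 2ⁿ and H(n) = 2ⁿ - 1.
Hence H(25) = 2^25 - 1 = 33554432 - 1 = 33554431.

H(n) = 2H(n-1) + 1, H(1) = 1; H(25) = 33554431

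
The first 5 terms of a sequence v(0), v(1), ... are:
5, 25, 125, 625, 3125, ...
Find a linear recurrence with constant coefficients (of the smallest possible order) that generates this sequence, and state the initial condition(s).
Look for the lowest-order linear relation among consecutive terms.
Observation: each term is 5× the previous.
Check at n=2: 5·25 = 125. ✓

v(n) = 5 × v(n-1), v(0) = 5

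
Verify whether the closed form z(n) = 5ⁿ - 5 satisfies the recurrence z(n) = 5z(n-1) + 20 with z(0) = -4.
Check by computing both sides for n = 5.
From the recurrence with z(0) = -4:
  z(0) = -4, z(1) = 0, z(2) = 20, z(3) = 120, z(4) = 620, z(5) = 3120
  so the recurrence gives z(5) = 3120.
From the proposed closed form z(n) = 5ⁿ - 5:
  z(5) = 3120.
Both sides give 3120 at n = 5, and the initial condition(s) match, so the closed form is consistent.

Yes, the closed form is correct.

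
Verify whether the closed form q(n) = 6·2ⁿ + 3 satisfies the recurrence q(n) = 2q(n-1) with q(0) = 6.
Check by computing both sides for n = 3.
From the recurrence with q(0) = 6:
  q(0) = 6, q(1) = 12, q(2) = 24, q(3) = 48
  so the recurrence gives q(3) = 48.
From the proposed closed form q(n) = 6·2ⁿ + 3:
  q(3) = 51.
The recurrence gives 48 but the closed form gives 51, so the closed form does not satisfy the recurrence.

No, the closed form is incorrect.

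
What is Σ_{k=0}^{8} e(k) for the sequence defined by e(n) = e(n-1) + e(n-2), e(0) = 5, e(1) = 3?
Computing the sequence terms: 5, 3, 8, 11, 19, 30, 49, 79, 128
Adding these values together:

332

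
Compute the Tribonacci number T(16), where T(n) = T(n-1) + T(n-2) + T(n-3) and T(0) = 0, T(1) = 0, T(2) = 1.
Computing the sequence terms:
0, 0, 1, 1, 2, 4, 7, 13, 24, 44, 81, 149, 274, 504, 927, 1705, 3136

3136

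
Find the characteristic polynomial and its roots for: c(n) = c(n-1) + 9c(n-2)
Substitute c(n) = rⁿ and divide through by rⁿ⁻²: r² - r - 9 = 0
Discriminant: 1² + 4·9 = 37, not a perfect square, so by the quadratic formula r = (1 ± √37)/2.
General solution: c(n) = A·r₁ⁿ + B·r₂ⁿ where r₁,r₂ = (1 ± √37)/2

Characteristic: r² - r - 9 = 0, Roots: r = (1 ± √37)/2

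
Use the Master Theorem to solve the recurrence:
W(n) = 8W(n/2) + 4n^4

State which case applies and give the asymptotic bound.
Master Theorem template: W(n) = a·W(n/b) + f(n).
Here: a=8, b=2, f(n)=4n^4
Compute log_b(a) = log_2(8) = 3.
f(n) = 4n^4 = Ω(n^(3+ε)) with ε = 1, and the regularity condition holds (a·f(n/b) = (a/b^4)·f(n) with a/b^4 = 2^-1 < 1). Case 3: W(n) = Θ(f(n)) = Θ(n^4).

Case 3: W(n) = Θ(n^4)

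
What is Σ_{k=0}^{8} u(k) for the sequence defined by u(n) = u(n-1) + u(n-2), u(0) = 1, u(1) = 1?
Computing the sequence terms: 1, 1, 2, 3, 5, 8, 13, 21, 34
Adding these values together:

88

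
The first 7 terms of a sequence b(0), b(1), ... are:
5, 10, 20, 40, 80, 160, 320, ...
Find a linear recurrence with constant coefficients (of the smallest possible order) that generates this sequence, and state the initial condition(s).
Look for the lowest-order linear relation among consecutive terms.
Observation: each term is 2× the previous.
Check at n=2: 2·10 = 20. ✓

b(n) = 2 × b(n-1), b(0) = 5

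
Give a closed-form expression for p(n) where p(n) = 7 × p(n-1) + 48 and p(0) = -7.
Recurrence: p(n) = 7 × p(n-1) + 48, initial: p(0) = -7.
Try p(n) = A·7ⁿ + C. Substituting: A·7ⁿ + C = 7(A·7ⁿ⁻¹ + C) + 48 = A·7ⁿ + 7C + 48, so C = 7C + 48, giving C = -8. Then p(0) = A - 8 = -7 gives A = 1.

p(n) = 7ⁿ - 8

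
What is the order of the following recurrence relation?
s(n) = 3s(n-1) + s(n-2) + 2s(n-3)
The order is the largest lag k for which s(n-k) appears. Here the deepest term is s(n-3), so the order is 3.

Order 3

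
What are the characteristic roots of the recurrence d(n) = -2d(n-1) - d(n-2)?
Substitute d(n) = rⁿ and divide through by rⁿ⁻²: r² + 2r + 1 = 0
Factor: (r + 1)² = 0, so r = -1 (double root).
General solution: d(n) = (A + Bn)·(-1)ⁿ

Characteristic: r² + 2r + 1 = 0, Roots: r = -1 (double root)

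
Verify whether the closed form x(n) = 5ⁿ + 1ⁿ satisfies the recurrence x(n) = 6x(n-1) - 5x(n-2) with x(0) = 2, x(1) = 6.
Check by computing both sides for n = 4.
From the recurrence with x(0) = 2, x(1) = 6:
  x(0) = 2, x(1) = 6, x(2) = 26, x(3) = 126, x(4) = 626
  so the recurrence gives x(4) = 626.
From the proposed closed form x(n) = 5ⁿ + 1ⁿ:
  x(4) = 626.
Both sides give 626 at n = 4, and the initial condition(s) match, so the closed form is consistent.

Yes, the closed form is correct.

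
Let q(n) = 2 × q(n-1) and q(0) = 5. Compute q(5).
Computing step by step:
q(0) = 5
q(1) = 2 × 5 = 10
q(2) = 2 × 10 = 20
q(3) = 2 × 20 = 40
q(4) = 2 × 40 = 80
q(5) = 2 × 80 = 160

160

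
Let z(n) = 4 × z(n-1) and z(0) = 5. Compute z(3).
Computing step by step:
z(0) = 5
z(1) = 4 × 5 = 20
z(2) = 4 × 20 = 80
z(3) = 4 × 80 = 320

320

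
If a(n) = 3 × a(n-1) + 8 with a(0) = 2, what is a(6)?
Computing step by step:
a(0) = 2
a(1) = 3 × 2 + 8 = 14
a(2) = 3 × 14 + 8 = 50
a(3) = 3 × 50 + 8 = 158
a(4) = 3 × 158 + 8 = 482
a(5) = 3 × 482 + 8 = 1454
a(6) = 3 × 1454 + 8 = 4370

4370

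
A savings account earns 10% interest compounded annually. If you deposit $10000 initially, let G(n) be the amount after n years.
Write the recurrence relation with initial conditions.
Each year the balance grows by 10%, i.e. is multiplied by 1 + 10/100 = 1.1, so G(n) = 1.1 × G(n-1). The initial deposit gives G(0) = 10000.
Unrolling gives the closed form G(n) = 10000 × (1.1)ⁿ.

G(n) = 1.1 × G(n-1), G(0) = 10000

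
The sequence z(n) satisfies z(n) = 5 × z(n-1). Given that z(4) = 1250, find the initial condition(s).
In general z(n) = 5ⁿ · z(0). At n = 4: z(0) = z(4) / 5^4 = 1250 / 625 = 2.

z(0) = 2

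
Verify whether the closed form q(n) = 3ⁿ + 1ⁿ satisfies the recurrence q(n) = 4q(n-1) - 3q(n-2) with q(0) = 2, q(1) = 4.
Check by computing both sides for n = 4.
From the recurrence with q(0) = 2, q(1) = 4:
  q(0) = 2, q(1) = 4, q(2) = 10, q(3) = 28, q(4) = 82
  so the recurrence gives q(4) = 82.
From the proposed closed form q(n) = 3ⁿ + 1ⁿ:
  q(4) = 82.
Both sides give 82 at n = 4, and the initial condition(s) match, so the closed form is consistent.

Yes, the closed form is correct.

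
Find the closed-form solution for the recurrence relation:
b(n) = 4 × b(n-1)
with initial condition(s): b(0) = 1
Recurrence: b(n) = 4 × b(n-1), initial: b(0) = 1.
Each term is 4 times the previous, so this is geometric with ratio 4. After n steps: b(n) = b(0)·4ⁿ = 4ⁿ.

b(n) = 4ⁿ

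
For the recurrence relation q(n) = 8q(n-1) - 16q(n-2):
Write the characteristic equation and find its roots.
Substitute q(n) = rⁿ and divide through by rⁿ⁻²: r² - 8r + 16 = 0
Factor: (r - 4)² = 0, so r = 4 (double root).
General solution: q(n) = (A + Bn)·4ⁿ

Characteristic: r² - 8r + 16 = 0, Roots: r = 4 (double root)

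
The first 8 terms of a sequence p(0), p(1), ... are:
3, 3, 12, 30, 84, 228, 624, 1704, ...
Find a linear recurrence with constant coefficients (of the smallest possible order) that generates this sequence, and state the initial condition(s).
Look for the lowest-order linear relation among consecutive terms.
Observation: p(n) - 2·p(n-1) - (2)·p(n-2) = 0 holds for the shown terms, and no order-1 relation p(n) = α·p(n-1) + β fits.
Check at n=3: 2·12 + (2)·3 = 30. ✓

p(n) = 2p(n-1) + 2p(n-2), p(0) = 3, p(1) = 3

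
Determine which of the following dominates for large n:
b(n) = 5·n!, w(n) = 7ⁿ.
Comparing growth rates:
Growth-rate hierarchy: log n ≺ any polynomial ≺ any exponential cⁿ (c>1) ≺ n! ≺ nⁿ.
factorial dominates exponential base 7 asymptotically.

b(n) grows faster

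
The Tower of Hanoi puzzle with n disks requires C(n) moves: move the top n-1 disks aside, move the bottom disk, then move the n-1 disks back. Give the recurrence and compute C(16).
Moving n disks = move the top n-1 disks aside (C(n-1) moves) + move the largest disk (1 move) + move the n-1 disks back on top (C(n-1) moves), so C(n) = 2C(n-1) + 1, with C(1) = 1 (a single disk takes one move).
First terms: 1, 3, 7, 15, 31, 63, … — each is one less than a power of 2. Indeed C(n) + 1 = 2(C(n-1) + 1) with C(1) + 1 = 2, so C(n) + 1 = 2ⁿ and C(n) = 2ⁿ - 1.
Hence C(16) = 2^16 - 1 = 65536 - 1 = 65535.

C(n) = 2C(n-1) + 1, C(1) = 1; C(16) = 65535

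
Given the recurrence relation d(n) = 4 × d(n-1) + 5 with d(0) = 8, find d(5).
Computing step by step:
d(0) = 8
d(1) = 4 × 8 + 5 = 37
d(2) = 4 × 37 + 5 = 153
d(3) = 4 × 153 + 5 = 617
d(4) = 4 × 617 + 5 = 2473
d(5) = 4 × 2473 + 5 = 9897

9897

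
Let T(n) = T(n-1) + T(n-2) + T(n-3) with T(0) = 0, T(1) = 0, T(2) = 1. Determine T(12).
Computing the sequence terms:
0, 0, 1, 1, 2, 4, 7, 13, 24, 44, 81, 149, 274

274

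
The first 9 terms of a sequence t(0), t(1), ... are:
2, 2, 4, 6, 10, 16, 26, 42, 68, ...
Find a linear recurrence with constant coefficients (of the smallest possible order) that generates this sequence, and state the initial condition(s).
Look for the lowest-order linear relation among consecutive terms.
Observation: t(n) - 1·t(n-1) - (1)·t(n-2) = 0 holds for the shown terms, and no order-1 relation t(n) = α·t(n-1) + β fits.
Check at n=3: 1·4 + (1)·2 = 6. ✓

t(n) = t(n-1) + t(n-2), t(0) = 2, t(1) = 2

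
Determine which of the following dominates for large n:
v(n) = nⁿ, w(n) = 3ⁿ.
Comparing growth rates:
Growth-rate hierarchy: log n ≺ any polynomial ≺ any exponential cⁿ (c>1) ≺ n! ≺ nⁿ.
super-exponential nⁿ dominates exponential base 3 asymptotically.

v(n) grows faster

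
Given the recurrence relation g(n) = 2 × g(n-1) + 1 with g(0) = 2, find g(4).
Computing step by step:
g(0) = 2
g(1) = 2 × 2 + 1 = 5
g(2) = 2 × 5 + 1 = 11
g(3) = 2 × 11 + 1 = 23
g(4) = 2 × 23 + 1 = 47

47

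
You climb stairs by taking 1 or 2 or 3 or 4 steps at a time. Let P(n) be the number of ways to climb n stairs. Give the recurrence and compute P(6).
Condition on the size of the last step (1 to 4): before it there were n-1, …, n-4 stairs climbed, and these cases are disjoint, so P(n) = P(n-1) + P(n-2) + P(n-3) + P(n-4) (order-4 linear recurrence).
Initial conditions by direct count (compositions of i into parts ≤ 4): P(1) = 1; P(2) = 2; P(3) = 4; P(4) = 8.
Iterating the recurrence: P(5) = 15, P(6) = 29.

P(n) = P(n-1) + P(n-2) + P(n-3) + P(n-4), P(1) = 1, P(2) = 2, P(3) = 4, P(4) = 8; P(6) = 29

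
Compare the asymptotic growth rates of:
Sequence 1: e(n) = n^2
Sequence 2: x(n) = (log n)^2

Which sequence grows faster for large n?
Comparing growth rates:
Growth-rate hierarchy: log n ≺ any polynomial ≺ any exponential cⁿ (c>1) ≺ n! ≺ nⁿ.
polynomial degree 2 dominates polylogarithmic (log n)^2 asymptotically.

e(n) grows faster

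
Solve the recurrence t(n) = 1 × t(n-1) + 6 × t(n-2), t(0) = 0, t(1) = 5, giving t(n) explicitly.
Recurrence: t(n) = 1 × t(n-1) + 6 × t(n-2), initial: t(0) = 0, t(1) = 5.
Characteristic equation: r² - 1r - 6 = 0, which factors as (r - 3)(r + 2) = 0, so r = 3, -2. General solution t(n) = A·3ⁿ + B·(-2)ⁿ. From t(0) = 0: A + B = 0. From t(1) = 5: 3A - 2B = 5. Solving gives A = 1, B = -1.

t(n) = 3ⁿ - (-2)ⁿ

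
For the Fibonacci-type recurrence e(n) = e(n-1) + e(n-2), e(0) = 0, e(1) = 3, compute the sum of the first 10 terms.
Computing the sequence terms: 0, 3, 3, 6, 9, 15, 24, 39, 63, 102
Adding these values together:

264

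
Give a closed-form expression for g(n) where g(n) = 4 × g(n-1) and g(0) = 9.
Recurrence: g(n) = 4 × g(n-1), initial: g(0) = 9.
Each term is 4 times the previous, so this is geometric with ratio 4. After n steps: g(n) = g(0)·4ⁿ = 9·4ⁿ.

g(n) = 9·4ⁿ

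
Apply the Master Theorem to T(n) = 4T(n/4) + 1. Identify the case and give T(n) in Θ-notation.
Master Theorem template: T(n) = a·T(n/b) + f(n).
Here: a=4, b=4, f(n)=1
Compute log_b(a) = log_4(4) = 1.
f(n) = 1 = O(n^(1-ε)) with ε = 1. Case 1: T(n) = Θ(n^log_b(a)) = Θ(n).

Case 1: T(n) = Θ(n)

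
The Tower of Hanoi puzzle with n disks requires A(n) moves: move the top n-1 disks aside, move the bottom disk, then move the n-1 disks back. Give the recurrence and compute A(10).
Moving n disks = move the top n-1 disks aside (A(n-1) moves) + move the largest disk (1 move) + move the n-1 disks back on top (A(n-1) moves), so A(n) = 2A(n-1) + 1, with A(1) = 1 (a single disk takes one move).
First terms: 1, 3, 7, 15, 31, 63, … — each is one less than a power of 2. Indeed A(n) + 1 = 2(A(n-1) + 1) with A(1) + 1 = 2, so A(n) + 1 = 2ⁿ and A(n) = 2ⁿ - 1.
Hence A(10) = 2^10 - 1 = 1024 - 1 = 1023.

A(n) = 2A(n-1) + 1, A(1) = 1; A(10) = 1023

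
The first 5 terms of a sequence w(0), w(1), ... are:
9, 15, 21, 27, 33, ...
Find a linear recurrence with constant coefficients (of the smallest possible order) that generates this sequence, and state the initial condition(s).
Look for the lowest-order linear relation among consecutive terms.
Observation: consecutive differences are constant (= 6).
Check at n=2: 1·15 + 6 = 21. ✓

w(n) = w(n-1) + 6, w(0) = 9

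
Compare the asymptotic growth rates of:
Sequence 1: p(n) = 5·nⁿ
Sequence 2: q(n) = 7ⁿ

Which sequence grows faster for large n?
Comparing growth rates:
Growth-rate hierarchy: log n ≺ any polynomial ≺ any exponential cⁿ (c>1) ≺ n! ≺ nⁿ.
super-exponential nⁿ dominates exponential base 7 asymptotically.

p(n) grows faster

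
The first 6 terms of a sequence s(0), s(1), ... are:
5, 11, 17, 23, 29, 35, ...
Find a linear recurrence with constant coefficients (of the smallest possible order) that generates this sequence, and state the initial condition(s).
Look for the lowest-order linear relation among consecutive terms.
Observation: consecutive differences are constant (= 6).
Check at n=2: 1·11 + 6 = 17. ✓

s(n) = s(n-1) + 6, s(0) = 5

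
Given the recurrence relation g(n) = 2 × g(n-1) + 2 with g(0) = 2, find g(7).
Computing step by step:
g(0) = 2
g(1) = 2 × 2 + 2 = 6
g(2) = 2 × 6 + 2 = 14
g(3) = 2 × 14 + 2 = 30
g(4) = 2 × 30 + 2 = 62
g(5) = 2 × 62 + 2 = 126
g(6) = 2 × 126 + 2 = 254
g(7) = 2 × 254 + 2 = 510

510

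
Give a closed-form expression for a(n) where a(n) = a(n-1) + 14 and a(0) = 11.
Recurrence: a(n) = a(n-1) + 14, initial: a(0) = 11.
Each step adds 14, so a(n) = a(0) + 14n = 14n + 11.

a(n) = 14n + 11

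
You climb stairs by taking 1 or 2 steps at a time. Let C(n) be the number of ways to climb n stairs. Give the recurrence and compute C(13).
Condition on the size of the last step (1 to 2): before it there were n-1, …, n-2 stairs climbed, and these cases are disjoint, so C(n) = C(n-1) + C(n-2) (Fibonacci-type sequence).
Initial conditions by direct count (compositions of i into parts ≤ 2): C(1) = 1; C(2) = 2.
Iterating the recurrence: C(3) = 3, C(4) = 5, C(5) = 8, C(6) = 13, C(7) = 21, C(8) = 34, C(9) = 55, C(10) = 89, C(11) = 144, C(12) = 233, C(13) = 377.

C(n) = C(n-1) + C(n-2), C(1) = 1, C(2) = 2; C(13) = 377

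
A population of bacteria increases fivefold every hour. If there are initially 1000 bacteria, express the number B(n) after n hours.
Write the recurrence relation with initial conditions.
Each hour multiplies the count by 5, so the count after n hours depends only on the count after n-1 hours: B(n) = 5 × B(n-1). The starting count gives B(0) = 1000.
Unrolling n times gives the closed form B(n) = 1000 × 5ⁿ.

B(n) = 5 × B(n-1), B(0) = 1000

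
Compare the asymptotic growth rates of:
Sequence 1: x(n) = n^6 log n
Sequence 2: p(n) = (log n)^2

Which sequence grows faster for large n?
Comparing growth rates:
Growth-rate hierarchy: log n ≺ any polynomial ≺ any exponential cⁿ (c>1) ≺ n! ≺ nⁿ.
polynomial degree 6 (with log factor) dominates polylogarithmic (log n)^2 asymptotically.

x(n) grows faster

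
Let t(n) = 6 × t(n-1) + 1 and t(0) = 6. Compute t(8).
Computing step by step:
t(0) = 6
t(1) = 6 × 6 + 1 = 37
t(2) = 6 × 37 + 1 = 223
t(3) = 6 × 223 + 1 = 1339
t(4) = 6 × 1339 + 1 = 8035
t(5) = 6 × 8035 + 1 = 48211
t(6) = 6 × 48211 + 1 = 289267
t(7) = 6 × 289267 + 1 = 1735603
t(8) = 6 × 1735603 + 1 = 10413619

10413619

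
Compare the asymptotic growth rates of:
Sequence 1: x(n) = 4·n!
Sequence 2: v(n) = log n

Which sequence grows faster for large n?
Comparing growth rates:
Growth-rate hierarchy: log n ≺ any polynomial ≺ any exponential cⁿ (c>1) ≺ n! ≺ nⁿ.
factorial dominates logarithmic asymptotically.

x(n) grows faster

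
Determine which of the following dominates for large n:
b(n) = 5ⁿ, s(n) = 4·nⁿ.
Comparing growth rates:
Growth-rate hierarchy: log n ≺ any polynomial ≺ any exponential cⁿ (c>1) ≺ n! ≺ nⁿ.
super-exponential nⁿ dominates exponential base 5 asymptotically.

s(n) grows faster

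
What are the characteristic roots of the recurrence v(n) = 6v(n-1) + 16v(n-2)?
Substitute v(n) = rⁿ and divide through by rⁿ⁻²: r² - 6r - 16 = 0
Factor: (r + 2)(r - 8) = 0, so r = -2, 8.
General solution: v(n) = A·(-2)ⁿ + B·8ⁿ

Characteristic: r² - 6r - 16 = 0, Roots: r = -2, 8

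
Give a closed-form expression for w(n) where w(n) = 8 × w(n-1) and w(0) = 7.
Recurrence: w(n) = 8 × w(n-1), initial: w(0) = 7.
Each term is 8 times the previous, so this is geometric with ratio 8. After n steps: w(n) = w(0)·8ⁿ = 7·8ⁿ.

w(n) = 7·8ⁿ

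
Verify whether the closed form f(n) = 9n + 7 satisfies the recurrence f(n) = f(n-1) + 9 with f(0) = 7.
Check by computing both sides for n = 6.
From the recurrence with f(0) = 7:
  f(0) = 7, f(1) = 16, f(2) = 25, f(3) = 34, f(4) = 43, f(5) = 52, f(6) = 61
  so the recurrence gives f(6) = 61.
From the proposed closed form f(n) = 9n + 7:
  f(6) = 61.
Both sides give 61 at n = 6, and the initial condition(s) match, so the closed form is consistent.

Yes, the closed form is correct.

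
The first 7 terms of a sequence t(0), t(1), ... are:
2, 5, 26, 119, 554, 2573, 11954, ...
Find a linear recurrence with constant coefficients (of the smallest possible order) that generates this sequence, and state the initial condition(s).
Look for the lowest-order linear relation among consecutive terms.
Observation: t(n) - 4·t(n-1) - (3)·t(n-2) = 0 holds for the shown terms, and no order-1 relation t(n) = α·t(n-1) + β fits.
Check at n=3: 4·26 + (3)·5 = 119. ✓

t(n) = 4t(n-1) + 3t(n-2), t(0) = 2, t(1) = 5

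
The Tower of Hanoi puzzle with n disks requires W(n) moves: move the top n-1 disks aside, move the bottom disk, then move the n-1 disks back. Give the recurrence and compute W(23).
Moving n disks = move the top n-1 disks aside (W(n-1) moves) + move the largest disk (1 move) + move the n-1 disks back on top (W(n-1) moves), so W(n) = 2W(n-1) + 1, with W(1) = 1 (a single disk takes one move).
First terms: 1, 3, 7, 15, 31, 63, … — each is one less than a power of 2. Indeed W(n) + 1 = 2(W(n-1) + 1) with W(1) + 1 = 2, so W(n) + 1 = 2ⁿ and W(n) = 2ⁿ - 1.
Hence W(23) = 2^23 - 1 = 8388608 - 1 = 8388607.

W(n) = 2W(n-1) + 1, W(1) = 1; W(23) = 8388607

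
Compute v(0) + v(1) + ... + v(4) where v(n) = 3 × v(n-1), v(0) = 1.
Computing the sequence terms: 1, 3, 9, 27, 81
Adding these values together:

121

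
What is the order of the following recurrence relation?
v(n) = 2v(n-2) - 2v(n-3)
The order is the largest lag k for which v(n-k) appears. Here the deepest term is v(n-3), so the order is 3.

Order 3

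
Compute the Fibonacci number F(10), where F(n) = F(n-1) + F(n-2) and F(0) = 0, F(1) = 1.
Computing the sequence terms:
0, 1, 1, 2, 3, 5, 8, 13, 21, 34, 55

55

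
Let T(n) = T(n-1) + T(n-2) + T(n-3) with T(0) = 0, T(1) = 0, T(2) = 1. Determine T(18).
Computing the sequence terms:
0, 0, 1, 1, 2, 4, 7, 13, 24, 44, 81, 149, 274, 504, 927, 1705, 3136, 5768, 10609

10609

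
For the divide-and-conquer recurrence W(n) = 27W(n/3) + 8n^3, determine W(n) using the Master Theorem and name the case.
Master Theorem template: W(n) = a·W(n/b) + f(n).
Here: a=27, b=3, f(n)=8n^3
Compute log_b(a) = log_3(27) = 3.
f(n) = 8n^3 = Θ(n^3). Case 2: W(n) = Θ(n^3 log n).

Case 2: W(n) = Θ(n^3 log n)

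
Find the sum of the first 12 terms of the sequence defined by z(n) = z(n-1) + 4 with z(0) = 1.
Computing the sequence terms: 1, 5, 9, 13, 17, 21, 25, 29, 33, 37, 41, 45
Adding these values together:

276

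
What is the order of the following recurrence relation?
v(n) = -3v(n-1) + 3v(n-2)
The order is the largest lag k for which v(n-k) appears. Here the deepest term is v(n-2), so the order is 2.

Order 2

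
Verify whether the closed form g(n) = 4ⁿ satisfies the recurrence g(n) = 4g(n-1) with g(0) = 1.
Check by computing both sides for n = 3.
From the recurrence with g(0) = 1:
  g(0) = 1, g(1) = 4, g(2) = 16, g(3) = 64
  so the recurrence gives g(3) = 64.
From the proposed closed form g(n) = 4ⁿ:
  g(3) = 64.
Both sides give 64 at n = 3, and the initial condition(s) match, so the closed form is consistent.

Yes, the closed form is correct.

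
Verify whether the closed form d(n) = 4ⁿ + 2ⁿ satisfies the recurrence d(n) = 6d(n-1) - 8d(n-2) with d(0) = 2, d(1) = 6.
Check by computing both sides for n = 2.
From the recurrence with d(0) = 2, d(1) = 6:
  d(0) = 2, d(1) = 6, d(2) = 20
  so the recurrence gives d(2) = 20.
From the proposed closed form d(n) = 4ⁿ + 2ⁿ:
  d(2) = 20.
Both sides give 20 at n = 2, and the initial condition(s) match, so the closed form is consistent.

Yes, the closed form is correct.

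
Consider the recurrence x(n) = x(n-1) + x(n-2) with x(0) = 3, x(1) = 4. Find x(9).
Computing the sequence terms:
3, 4, 7, 11, 18, 29, 47, 76, 123, 199

199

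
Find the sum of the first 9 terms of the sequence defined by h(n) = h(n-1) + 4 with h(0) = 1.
Computing the sequence terms: 1, 5, 9, 13, 17, 21, 25, 29, 33
Adding these values together:

153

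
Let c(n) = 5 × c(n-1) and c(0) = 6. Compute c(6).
Computing step by step:
c(0) = 6
c(1) = 5 × 6 = 30
c(2) = 5 × 30 = 150
c(3) = 5 × 150 = 750
c(4) = 5 × 750 = 3750
c(5) = 5 × 3750 = 18750
c(6) = 5 × 18750 = 93750

93750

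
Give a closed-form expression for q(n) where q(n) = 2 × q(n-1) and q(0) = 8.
Recurrence: q(n) = 2 × q(n-1), initial: q(0) = 8.
Each term is 2 times the previous, so this is geometric with ratio 2. After n steps: q(n) = q(0)·2ⁿ = 8·2ⁿ.

q(n) = 8·2ⁿ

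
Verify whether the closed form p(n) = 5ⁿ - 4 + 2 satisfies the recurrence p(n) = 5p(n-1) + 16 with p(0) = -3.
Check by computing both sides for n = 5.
From the recurrence with p(0) = -3:
  p(0) = -3, p(1) = 1, p(2) = 21, p(3) = 121, p(4) = 621, p(5) = 3121
  so the recurrence gives p(5) = 3121.
From the proposed closed form p(n) = 5ⁿ - 4 + 2:
  p(5) = 3123.
The recurrence gives 3121 but the closed form gives 3123, so the closed form does not satisfy the recurrence.

No, the closed form is incorrect.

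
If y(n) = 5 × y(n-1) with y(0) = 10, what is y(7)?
Computing step by step:
y(0) = 10
y(1) = 5 × 10 = 50
y(2) = 5 × 50 = 250
y(3) = 5 × 250 = 1250
y(4) = 5 × 1250 = 6250
y(5) = 5 × 6250 = 31250
y(6) = 5 × 31250 = 156250
y(7) = 5 × 156250 = 781250

781250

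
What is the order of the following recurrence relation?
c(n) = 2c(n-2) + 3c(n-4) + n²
The order is the largest lag k for which c(n-k) appears. Here the deepest term is c(n-4) (the n² term is non-homogeneous and does not affect the order), so the order is 4.

Order 4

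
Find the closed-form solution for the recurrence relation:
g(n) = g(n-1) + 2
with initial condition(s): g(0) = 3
Recurrence: g(n) = g(n-1) + 2, initial: g(0) = 3.
Each step adds 2, so g(n) = g(0) + 2n = 2n + 3.

g(n) = 2n + 3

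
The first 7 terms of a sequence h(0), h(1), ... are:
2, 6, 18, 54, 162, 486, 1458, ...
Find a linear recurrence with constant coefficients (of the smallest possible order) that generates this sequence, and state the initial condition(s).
Look for the lowest-order linear relation among consecutive terms.
Observation: each term is 3× the previous.
Check at n=2: 3·6 = 18. ✓

h(n) = 3 × h(n-1), h(0) = 2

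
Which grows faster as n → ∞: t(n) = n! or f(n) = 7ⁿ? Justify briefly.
Comparing growth rates:
Growth-rate hierarchy: log n ≺ any polynomial ≺ any exponential cⁿ (c>1) ≺ n! ≺ nⁿ.
factorial dominates exponential base 7 asymptotically.

t(n) grows faster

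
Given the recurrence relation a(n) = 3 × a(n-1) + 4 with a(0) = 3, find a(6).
Computing step by step:
a(0) = 3
a(1) = 3 × 3 + 4 = 13
a(2) = 3 × 13 + 4 = 43
a(3) = 3 × 43 + 4 = 133
a(4) = 3 × 133 + 4 = 403
a(5) = 3 × 403 + 4 = 1213
a(6) = 3 × 1213 + 4 = 3643

3643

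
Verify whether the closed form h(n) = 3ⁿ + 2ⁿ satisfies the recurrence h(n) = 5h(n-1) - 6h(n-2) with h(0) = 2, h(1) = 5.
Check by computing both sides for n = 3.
From the recurrence with h(0) = 2, h(1) = 5:
  h(0) = 2, h(1) = 5, h(2) = 13, h(3) = 35
  so the recurrence gives h(3) = 35.
From the proposed closed form h(n) = 3ⁿ + 2ⁿ:
  h(3) = 35.
Both sides give 35 at n = 3, and the initial condition(s) match, so the closed form is consistent.

Yes, the closed form is correct.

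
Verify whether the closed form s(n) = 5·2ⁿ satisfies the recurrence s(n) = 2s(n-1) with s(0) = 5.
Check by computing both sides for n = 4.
From the recurrence with s(0) = 5:
  s(0) = 5, s(1) = 10, s(2) = 20, s(3) = 40, s(4) = 80
  so the recurrence gives s(4) = 80.
From the proposed closed form s(n) = 5·2ⁿ:
  s(4) = 80.
Both sides give 80 at n = 4, and the initial condition(s) match, so the closed form is consistent.

Yes, the closed form is correct.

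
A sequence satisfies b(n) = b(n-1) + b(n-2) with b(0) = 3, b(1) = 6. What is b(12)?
Computing the sequence terms:
3, 6, 9, 15, 24, 39, 63, 102, 165, 267, 432, 699, 1131

1131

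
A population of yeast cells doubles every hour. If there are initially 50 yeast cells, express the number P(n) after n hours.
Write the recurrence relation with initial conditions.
Each hour multiplies the count by 2, so the count after n hours depends only on the count after n-1 hours: P(n) = 2 × P(n-1). The starting count gives P(0) = 50.
Unrolling n times gives the closed form P(n) = 50 × 2ⁿ.

P(n) = 2 × P(n-1), P(0) = 50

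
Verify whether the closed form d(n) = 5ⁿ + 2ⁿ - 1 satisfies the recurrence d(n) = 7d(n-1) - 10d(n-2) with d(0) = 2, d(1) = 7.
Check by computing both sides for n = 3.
From the recurrence with d(0) = 2, d(1) = 7:
  d(0) = 2, d(1) = 7, d(2) = 29, d(3) = 133
  so the recurrence gives d(3) = 133.
From the proposed closed form d(n) = 5ⁿ + 2ⁿ - 1:
  d(3) = 132.
The recurrence gives 133 but the closed form gives 132, so the closed form does not satisfy the recurrence.

No, the closed form is incorrect.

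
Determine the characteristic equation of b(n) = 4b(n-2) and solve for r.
Substitute b(n) = rⁿ and divide through by rⁿ⁻²: r² - 4 = 0
Factor: (r - 2)(r + 2) = 0, so r = 2, -2.
General solution: b(n) = A·2ⁿ + B·(-2)ⁿ

Characteristic: r² - 4 = 0, Roots: r = 2, -2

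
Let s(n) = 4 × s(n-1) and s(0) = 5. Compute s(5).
Computing step by step:
s(0) = 5
s(1) = 4 × 5 = 20
s(2) = 4 × 20 = 80
s(3) = 4 × 80 = 320
s(4) = 4 × 320 = 1280
s(5) = 4 × 1280 = 5120

5120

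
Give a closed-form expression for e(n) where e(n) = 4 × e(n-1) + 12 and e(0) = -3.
Recurrence: e(n) = 4 × e(n-1) + 12, initial: e(0) = -3.
Try e(n) = A·4ⁿ + C. Substituting: A·4ⁿ + C = 4(A·4ⁿ⁻¹ + C) + 12 = A·4ⁿ + 4C + 12, so C = 4C + 12, giving C = -4. Then e(0) = A - 4 = -3 gives A = 1.

e(n) = 4ⁿ - 4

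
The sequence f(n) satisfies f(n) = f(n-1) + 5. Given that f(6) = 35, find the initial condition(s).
f(6) = f(0) + 6·5, so f(0) = 35 - 30 = 5.

f(0) = 5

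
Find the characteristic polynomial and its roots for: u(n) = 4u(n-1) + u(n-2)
Substitute u(n) = rⁿ and divide through by rⁿ⁻²: r² - 4r - 1 = 0
Discriminant: 4² + 4·1 = 20, not a perfect square, so by the quadratic formula r = (4 ± √20)/2.
General solution: u(n) = A·r₁ⁿ + B·r₂ⁿ where r₁,r₂ = (4 ± √20)/2

Characteristic: r² - 4r - 1 = 0, Roots: r = (4 ± √20)/2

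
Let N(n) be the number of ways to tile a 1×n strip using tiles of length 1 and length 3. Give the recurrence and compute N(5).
Condition on the last tile: it has length 1 (leaving a 1×(n-1) strip) or length 3 (leaving a 1×(n-3) strip), so N(n) = N(n-1) + N(n-3) (order-3 linear recurrence).
For 0 ≤ i < 3 only unit tiles fit, so N(i) = 1.
Iterating the recurrence: N(3) = 2, N(4) = 3, N(5) = 4.

N(n) = N(n-1) + N(n-3), with N(i) = 1 for 0 ≤ i < 3; N(5) = 4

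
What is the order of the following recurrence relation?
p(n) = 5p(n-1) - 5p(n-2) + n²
The order is the largest lag k for which p(n-k) appears. Here the deepest term is p(n-2) (the n² term is non-homogeneous and does not affect the order), so the order is 2.

Order 2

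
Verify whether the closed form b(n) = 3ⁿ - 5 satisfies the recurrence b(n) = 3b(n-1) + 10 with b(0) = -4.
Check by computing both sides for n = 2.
From the recurrence with b(0) = -4:
  b(0) = -4, b(1) = -2, b(2) = 4
  so the recurrence gives b(2) = 4.
From the proposed closed form b(n) = 3ⁿ - 5:
  b(2) = 4.
Both sides give 4 at n = 2, and the initial condition(s) match, so the closed form is consistent.

Yes, the closed form is correct.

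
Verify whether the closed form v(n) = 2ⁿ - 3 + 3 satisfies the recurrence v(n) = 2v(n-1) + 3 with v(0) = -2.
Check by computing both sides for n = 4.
From the recurrence with v(0) = -2:
  v(0) = -2, v(1) = -1, v(2) = 1, v(3) = 5, v(4) = 13
  so the recurrence gives v(4) = 13.
From the proposed closed form v(n) = 2ⁿ - 3 + 3:
  v(4) = 16.
The recurrence gives 13 but the closed form gives 16, so the closed form does not satisfy the recurrence.

No, the closed form is incorrect.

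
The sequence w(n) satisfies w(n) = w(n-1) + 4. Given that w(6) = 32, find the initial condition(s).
w(6) = w(0) + 6·4, so w(0) = 32 - 24 = 8.

w(0) = 8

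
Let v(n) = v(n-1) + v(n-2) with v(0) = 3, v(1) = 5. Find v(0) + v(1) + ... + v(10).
Computing the sequence terms: 3, 5, 8, 13, 21, 34, 55, 89, 144, 233, 377
Adding these values together:

982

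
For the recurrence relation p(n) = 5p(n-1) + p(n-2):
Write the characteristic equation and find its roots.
Substitute p(n) = rⁿ and divide through by rⁿ⁻²: r² - 5r - 1 = 0
Discriminant: 5² + 4·1 = 29, not a perfect square, so by the quadratic formula r = (5 ± √29)/2.
General solution: p(n) = A·r₁ⁿ + B·r₂ⁿ where r₁,r₂ = (5 ± √29)/2

Characteristic: r² - 5r - 1 = 0, Roots: r = (5 ± √29)/2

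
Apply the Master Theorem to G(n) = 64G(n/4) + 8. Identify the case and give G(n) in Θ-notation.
Master Theorem template: G(n) = a·G(n/b) + f(n).
Here: a=64, b=4, f(n)=8
Compute log_b(a) = log_4(64) = 3.
f(n) = 8 = O(n^(3-ε)) with ε = 3. Case 1: G(n) = Θ(n^log_b(a)) = Θ(n^3).

Case 1: G(n) = Θ(n^3)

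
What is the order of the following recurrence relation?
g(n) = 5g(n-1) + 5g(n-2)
The order is the largest lag k for which g(n-k) appears. Here the deepest term is g(n-2), so the order is 2.

Order 2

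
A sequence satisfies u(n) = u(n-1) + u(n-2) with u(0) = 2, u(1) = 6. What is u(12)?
Computing the sequence terms:
2, 6, 8, 14, 22, 36, 58, 94, 152, 246, 398, 644, 1042

1042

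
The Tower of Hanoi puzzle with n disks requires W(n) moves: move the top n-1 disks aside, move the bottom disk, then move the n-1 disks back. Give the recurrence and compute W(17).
Moving n disks = move the top n-1 disks aside (W(n-1) moves) + move the largest disk (1 move) + move the n-1 disks back on top (W(n-1) moves), so W(n) = 2W(n-1) + 1, with W(1) = 1 (a single disk takes one move).
First terms: 1, 3, 7, 15, 31, 63, … — each is one less than a power of 2. Indeed W(n) + 1 = 2(W(n-1) + 1) with W(1) + 1 = 2, so W(n) + 1 = 2ⁿ and W(n) = 2ⁿ - 1.
Hence W(17) = 2^17 - 1 = 131072 - 1 = 131071.

W(n) = 2W(n-1) + 1, W(1) = 1; W(17) = 131071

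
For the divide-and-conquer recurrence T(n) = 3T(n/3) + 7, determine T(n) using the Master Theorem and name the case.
Master Theorem template: T(n) = a·T(n/b) + f(n).
Here: a=3, b=3, f(n)=7
Compute log_b(a) = log_3(3) = 1.
f(n) = 7 = O(n^(1-ε)) with ε = 1. Case 1: T(n) = Θ(n^log_b(a)) = Θ(n).

Case 1: T(n) = Θ(n)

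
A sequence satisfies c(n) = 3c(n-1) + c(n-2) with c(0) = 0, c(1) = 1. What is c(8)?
Computing the sequence terms:
0, 1, 3, 10, 33, 109, 360, 1189, 3927

3927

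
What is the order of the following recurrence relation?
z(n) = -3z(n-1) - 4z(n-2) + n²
The order is the largest lag k for which z(n-k) appears. Here the deepest term is z(n-2) (the n² term is non-homogeneous and does not affect the order), so the order is 2.

Order 2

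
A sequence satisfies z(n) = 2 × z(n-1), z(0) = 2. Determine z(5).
Computing step by step:
z(0) = 2
z(1) = 2 × 2 = 4
z(2) = 2 × 4 = 8
z(3) = 2 × 8 = 16
z(4) = 2 × 16 = 32
z(5) = 2 × 32 = 64

64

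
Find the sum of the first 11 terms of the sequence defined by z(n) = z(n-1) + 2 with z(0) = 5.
Computing the sequence terms: 5, 7, 9, 11, 13, 15, 17, 19, 21, 23, 25
Adding these values together:

165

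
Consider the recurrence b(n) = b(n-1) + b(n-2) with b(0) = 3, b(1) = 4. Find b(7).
Computing the sequence terms:
3, 4, 7, 11, 18, 29, 47, 76

76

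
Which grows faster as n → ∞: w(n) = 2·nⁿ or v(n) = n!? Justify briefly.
Comparing growth rates:
Growth-rate hierarchy: log n ≺ any polynomial ≺ any exponential cⁿ (c>1) ≺ n! ≺ nⁿ.
super-exponential nⁿ dominates factorial asymptotically.

w(n) grows faster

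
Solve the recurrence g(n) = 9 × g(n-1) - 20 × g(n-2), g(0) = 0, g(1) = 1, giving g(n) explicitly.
Recurrence: g(n) = 9 × g(n-1) - 20 × g(n-2), initial: g(0) = 0, g(1) = 1.
Characteristic equation: r² - 9r + 20 = 0, which factors as (r - 5)(r - 4) = 0, so r = 5, 4. General solution g(n) = A·5ⁿ + B·4ⁿ. From g(0) = 0: A + B = 0. From g(1) = 1: 5A + 4B = 1. Solving gives A = 1, B = -1.

g(n) = 5ⁿ - 4ⁿ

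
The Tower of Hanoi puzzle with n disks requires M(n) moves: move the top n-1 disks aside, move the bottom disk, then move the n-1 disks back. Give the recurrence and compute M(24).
Moving n disks = move the top n-1 disks aside (M(n-1) moves) + move the largest disk (1 move) + move the n-1 disks back on top (M(n-1) moves), so M(n) = 2M(n-1) + 1, with M(1) = 1 (a single disk takes one move).
First terms: 1, 3, 7, 15, 31, 63, … — each is one less than a power of 2. Indeed M(n) + 1 = 2(M(n-1) + 1) with M(1) + 1 = 2, so M(n) + 1 = 2ⁿ and M(n) = 2ⁿ - 1.
Hence M(24) = 2^24 - 1 = 16777216 - 1 = 16777215.

M(n) = 2M(n-1) + 1, M(1) = 1; M(24) = 16777215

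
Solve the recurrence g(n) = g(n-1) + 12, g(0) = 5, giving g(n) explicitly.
Recurrence: g(n) = g(n-1) + 12, initial: g(0) = 5.
Each step adds 12, so g(n) = g(0) + 12n = 12n + 5.

g(n) = 12n + 5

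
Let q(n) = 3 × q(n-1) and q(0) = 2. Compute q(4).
Computing step by step:
q(0) = 2
q(1) = 3 × 2 = 6
q(2) = 3 × 6 = 18
q(3) = 3 × 18 = 54
q(4) = 3 × 54 = 162

162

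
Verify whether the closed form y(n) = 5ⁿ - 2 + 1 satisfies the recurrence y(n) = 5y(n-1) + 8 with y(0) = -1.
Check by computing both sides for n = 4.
From the recurrence with y(0) = -1:
  y(0) = -1, y(1) = 3, y(2) = 23, y(3) = 123, y(4) = 623
  so the recurrence gives y(4) = 623.
From the proposed closed form y(n) = 5ⁿ - 2 + 1:
  y(4) = 624.
The recurrence gives 623 but the closed form gives 624, so the closed form does not satisfy the recurrence.

No, the closed form is incorrect.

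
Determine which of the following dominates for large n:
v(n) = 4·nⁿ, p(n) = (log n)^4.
Comparing growth rates:
Growth-rate hierarchy: log n ≺ any polynomial ≺ any exponential cⁿ (c>1) ≺ n! ≺ nⁿ.
super-exponential nⁿ dominates polylogarithmic (log n)^4 asymptotically.

v(n) grows faster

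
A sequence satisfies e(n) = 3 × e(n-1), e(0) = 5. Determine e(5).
Computing step by step:
e(0) = 5
e(1) = 3 × 5 = 15
e(2) = 3 × 15 = 45
e(3) = 3 × 45 = 135
e(4) = 3 × 135 = 405
e(5) = 3 × 405 = 1215

1215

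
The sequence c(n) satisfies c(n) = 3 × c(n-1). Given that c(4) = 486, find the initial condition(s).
In general c(n) = 3ⁿ · c(0). At n = 4: c(0) = c(4) / 3^4 = 486 / 81 = 6.

c(0) = 6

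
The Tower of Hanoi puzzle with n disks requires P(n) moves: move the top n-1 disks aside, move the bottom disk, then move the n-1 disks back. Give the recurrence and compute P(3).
Moving n disks = move the top n-1 disks aside (P(n-1) moves) + move the largest disk (1 move) + move the n-1 disks back on top (P(n-1) moves), so P(n) = 2P(n-1) + 1, with P(1) = 1 (a single disk takes one move).
First terms: 1, 3, 7, … — each is one less than a power of 2. Indeed P(n) + 1 = 2(P(n-1) + 1) with P(1) + 1 = 2, so P(n) + 1 = 2ⁿ and P(n) = 2ⁿ - 1.
Hence P(3) = 2^3 - 1 = 8 - 1 = 7.

P(n) = 2P(n-1) + 1, P(1) = 1; P(3) = 7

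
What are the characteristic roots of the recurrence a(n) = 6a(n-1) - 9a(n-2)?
Substitute a(n) = rⁿ and divide through by rⁿ⁻²: r² - 6r + 9 = 0
Factor: (r - 3)² = 0, so r = 3 (double root).
General solution: a(n) = (A + Bn)·3ⁿ

Characteristic: r² - 6r + 9 = 0, Roots: r = 3 (double root)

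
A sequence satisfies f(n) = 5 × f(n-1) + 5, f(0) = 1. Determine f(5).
Computing step by step:
f(0) = 1
f(1) = 5 × 1 + 5 = 10
f(2) = 5 × 10 + 5 = 55
f(3) = 5 × 55 + 5 = 280
f(4) = 5 × 280 + 5 = 1405
f(5) = 5 × 1405 + 5 = 7030

7030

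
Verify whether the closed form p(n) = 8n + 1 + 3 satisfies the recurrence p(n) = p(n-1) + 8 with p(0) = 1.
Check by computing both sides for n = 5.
From the recurrence with p(0) = 1:
  p(0) = 1, p(1) = 9, p(2) = 17, p(3) = 25, p(4) = 33, p(5) = 41
  so the recurrence gives p(5) = 41.
From the proposed closed form p(n) = 8n + 1 + 3:
  p(5) = 44.
The recurrence gives 41 but the closed form gives 44, so the closed form does not satisfy the recurrence.

No, the closed form is incorrect.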